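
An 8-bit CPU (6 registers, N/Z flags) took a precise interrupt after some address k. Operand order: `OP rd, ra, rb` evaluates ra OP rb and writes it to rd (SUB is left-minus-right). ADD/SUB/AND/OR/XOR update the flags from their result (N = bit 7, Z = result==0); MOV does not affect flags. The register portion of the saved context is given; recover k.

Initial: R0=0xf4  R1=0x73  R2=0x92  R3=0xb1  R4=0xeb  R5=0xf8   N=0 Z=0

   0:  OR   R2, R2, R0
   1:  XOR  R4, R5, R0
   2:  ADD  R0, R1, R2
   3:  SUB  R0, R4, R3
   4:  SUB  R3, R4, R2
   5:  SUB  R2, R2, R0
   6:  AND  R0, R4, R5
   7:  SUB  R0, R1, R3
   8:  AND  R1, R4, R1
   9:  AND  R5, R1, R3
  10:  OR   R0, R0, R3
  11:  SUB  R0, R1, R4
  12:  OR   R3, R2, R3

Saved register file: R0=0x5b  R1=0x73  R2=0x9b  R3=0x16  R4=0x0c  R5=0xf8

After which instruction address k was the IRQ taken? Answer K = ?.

after  0: R0=0xf4 R1=0x73 R2=0xf6 R3=0xb1 R4=0xeb R5=0xf8  N=1 Z=0
after  1: R0=0xf4 R1=0x73 R2=0xf6 R3=0xb1 R4=0x0c R5=0xf8  N=0 Z=0
after  2: R0=0x69 R1=0x73 R2=0xf6 R3=0xb1 R4=0x0c R5=0xf8  N=0 Z=0
after  3: R0=0x5b R1=0x73 R2=0xf6 R3=0xb1 R4=0x0c R5=0xf8  N=0 Z=0
after  4: R0=0x5b R1=0x73 R2=0xf6 R3=0x16 R4=0x0c R5=0xf8  N=0 Z=0
after  5: R0=0x5b R1=0x73 R2=0x9b R3=0x16 R4=0x0c R5=0xf8  N=1 Z=0
-- IRQ taken; context saved, return-PC = 6 --

K = 5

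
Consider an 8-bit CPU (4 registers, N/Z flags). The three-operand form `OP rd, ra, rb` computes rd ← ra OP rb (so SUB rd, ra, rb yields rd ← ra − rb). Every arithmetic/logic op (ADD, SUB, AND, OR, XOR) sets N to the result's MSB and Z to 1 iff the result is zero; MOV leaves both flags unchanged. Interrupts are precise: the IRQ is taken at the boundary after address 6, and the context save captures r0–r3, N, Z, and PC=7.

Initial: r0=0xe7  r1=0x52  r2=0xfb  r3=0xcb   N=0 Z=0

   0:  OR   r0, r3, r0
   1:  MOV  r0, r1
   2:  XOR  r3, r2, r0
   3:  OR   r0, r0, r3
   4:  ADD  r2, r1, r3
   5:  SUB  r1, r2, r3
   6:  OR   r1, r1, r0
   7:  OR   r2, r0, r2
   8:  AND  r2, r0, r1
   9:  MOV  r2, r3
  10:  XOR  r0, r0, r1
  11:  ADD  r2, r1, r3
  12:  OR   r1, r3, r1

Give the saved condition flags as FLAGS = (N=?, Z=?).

FLAGS = (N=1, Z=0)

after  0: r0=0xef r1=0x52 r2=0xfb r3=0xcb  N=1 Z=0
after  1: r0=0x52 r1=0x52 r2=0xfb r3=0xcb  N=1 Z=0
after  2: r0=0x52 r1=0x52 r2=0xfb r3=0xa9  N=1 Z=0
after  3: r0=0xfb r1=0x52 r2=0xfb r3=0xa9  N=1 Z=0
after  4: r0=0xfb r1=0x52 r2=0xfb r3=0xa9  N=1 Z=0
after  5: r0=0xfb r1=0x52 r2=0xfb r3=0xa9  N=0 Z=0
after  6: r0=0xfb r1=0xfb r2=0xfb r3=0xa9  N=1 Z=0
-- IRQ taken; context saved, return-PC = 7 --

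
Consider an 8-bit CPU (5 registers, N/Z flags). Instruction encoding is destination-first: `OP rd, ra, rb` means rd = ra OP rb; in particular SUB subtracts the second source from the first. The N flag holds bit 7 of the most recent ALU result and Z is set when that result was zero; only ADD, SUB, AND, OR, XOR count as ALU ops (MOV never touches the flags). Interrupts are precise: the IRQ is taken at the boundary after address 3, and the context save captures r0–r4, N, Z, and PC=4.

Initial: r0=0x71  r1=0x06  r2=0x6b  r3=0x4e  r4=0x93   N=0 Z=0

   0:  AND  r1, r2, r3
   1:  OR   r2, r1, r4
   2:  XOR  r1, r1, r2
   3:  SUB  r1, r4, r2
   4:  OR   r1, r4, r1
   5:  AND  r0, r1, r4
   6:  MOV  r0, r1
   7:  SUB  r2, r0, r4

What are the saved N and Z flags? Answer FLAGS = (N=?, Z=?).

after  0: r0=0x71 r1=0x4a r2=0x6b r3=0x4e r4=0x93  N=0 Z=0
after  1: r0=0x71 r1=0x4a r2=0xdb r3=0x4e r4=0x93  N=1 Z=0
after  2: r0=0x71 r1=0x91 r2=0xdb r3=0x4e r4=0x93  N=1 Z=0
after  3: r0=0x71 r1=0xb8 r2=0xdb r3=0x4e r4=0x93  N=1 Z=0
-- IRQ taken; context saved, return-PC = 4 --

FLAGS = (N=1, Z=0)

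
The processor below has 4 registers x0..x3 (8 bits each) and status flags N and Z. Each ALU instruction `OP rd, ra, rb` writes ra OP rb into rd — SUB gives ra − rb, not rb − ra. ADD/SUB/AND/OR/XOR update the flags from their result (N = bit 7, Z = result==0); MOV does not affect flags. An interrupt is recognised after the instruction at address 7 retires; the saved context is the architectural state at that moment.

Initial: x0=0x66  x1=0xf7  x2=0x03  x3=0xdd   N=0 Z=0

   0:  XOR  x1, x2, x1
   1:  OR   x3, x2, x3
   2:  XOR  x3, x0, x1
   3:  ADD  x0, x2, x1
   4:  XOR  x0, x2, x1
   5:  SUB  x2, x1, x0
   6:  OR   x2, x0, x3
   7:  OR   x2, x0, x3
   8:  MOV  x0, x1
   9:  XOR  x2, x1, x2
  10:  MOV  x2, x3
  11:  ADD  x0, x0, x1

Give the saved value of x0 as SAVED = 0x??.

SAVED = 0xf7

after  0: x0=0x66 x1=0xf4 x2=0x03 x3=0xdd  N=1 Z=0
after  1: x0=0x66 x1=0xf4 x2=0x03 x3=0xdf  N=1 Z=0
after  2: x0=0x66 x1=0xf4 x2=0x03 x3=0x92  N=1 Z=0
after  3: x0=0xf7 x1=0xf4 x2=0x03 x3=0x92  N=1 Z=0
after  4: x0=0xf7 x1=0xf4 x2=0x03 x3=0x92  N=1 Z=0
after  5: x0=0xf7 x1=0xf4 x2=0xfd x3=0x92  N=1 Z=0
after  6: x0=0xf7 x1=0xf4 x2=0xf7 x3=0x92  N=1 Z=0
after  7: x0=0xf7 x1=0xf4 x2=0xf7 x3=0x92  N=1 Z=0
-- IRQ taken; context saved, return-PC = 8 --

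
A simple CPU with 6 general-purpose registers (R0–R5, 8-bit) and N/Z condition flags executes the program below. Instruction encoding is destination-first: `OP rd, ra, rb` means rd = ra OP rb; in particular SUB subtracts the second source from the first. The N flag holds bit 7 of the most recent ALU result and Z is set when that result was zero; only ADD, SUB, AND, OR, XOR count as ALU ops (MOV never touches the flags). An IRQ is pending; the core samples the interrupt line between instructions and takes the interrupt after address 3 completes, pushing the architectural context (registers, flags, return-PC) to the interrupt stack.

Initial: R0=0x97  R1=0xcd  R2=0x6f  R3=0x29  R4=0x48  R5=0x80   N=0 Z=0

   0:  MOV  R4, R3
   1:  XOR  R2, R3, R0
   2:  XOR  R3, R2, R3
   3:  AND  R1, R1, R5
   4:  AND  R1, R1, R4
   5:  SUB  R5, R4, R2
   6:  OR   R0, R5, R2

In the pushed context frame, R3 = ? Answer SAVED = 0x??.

after  0: R0=0x97 R1=0xcd R2=0x6f R3=0x29 R4=0x29 R5=0x80  N=0 Z=0
after  1: R0=0x97 R1=0xcd R2=0xbe R3=0x29 R4=0x29 R5=0x80  N=1 Z=0
after  2: R0=0x97 R1=0xcd R2=0xbe R3=0x97 R4=0x29 R5=0x80  N=1 Z=0
after  3: R0=0x97 R1=0x80 R2=0xbe R3=0x97 R4=0x29 R5=0x80  N=1 Z=0
-- IRQ taken; context saved, return-PC = 4 --

SAVED = 0x97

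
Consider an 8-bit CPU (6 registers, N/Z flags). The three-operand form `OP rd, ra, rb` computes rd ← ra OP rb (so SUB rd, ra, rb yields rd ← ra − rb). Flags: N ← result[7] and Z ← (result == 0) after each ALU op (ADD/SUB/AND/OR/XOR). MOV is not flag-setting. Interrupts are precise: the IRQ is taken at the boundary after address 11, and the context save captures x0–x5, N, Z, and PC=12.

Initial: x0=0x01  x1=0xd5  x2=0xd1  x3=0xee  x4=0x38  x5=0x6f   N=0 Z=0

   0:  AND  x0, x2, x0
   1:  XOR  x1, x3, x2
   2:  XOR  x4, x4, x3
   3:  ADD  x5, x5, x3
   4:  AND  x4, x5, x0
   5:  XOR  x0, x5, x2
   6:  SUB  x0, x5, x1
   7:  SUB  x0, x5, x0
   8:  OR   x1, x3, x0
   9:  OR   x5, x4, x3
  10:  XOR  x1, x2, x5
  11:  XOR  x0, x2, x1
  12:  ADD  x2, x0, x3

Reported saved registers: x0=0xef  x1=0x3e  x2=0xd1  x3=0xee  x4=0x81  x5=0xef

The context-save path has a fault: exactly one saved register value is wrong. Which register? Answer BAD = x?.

after  0: x0=0x01 x1=0xd5 x2=0xd1 x3=0xee x4=0x38 x5=0x6f  N=0 Z=0
after  1: x0=0x01 x1=0x3f x2=0xd1 x3=0xee x4=0x38 x5=0x6f  N=0 Z=0
after  2: x0=0x01 x1=0x3f x2=0xd1 x3=0xee x4=0xd6 x5=0x6f  N=1 Z=0
after  3: x0=0x01 x1=0x3f x2=0xd1 x3=0xee x4=0xd6 x5=0x5d  N=0 Z=0
after  4: x0=0x01 x1=0x3f x2=0xd1 x3=0xee x4=0x01 x5=0x5d  N=0 Z=0
after  5: x0=0x8c x1=0x3f x2=0xd1 x3=0xee x4=0x01 x5=0x5d  N=1 Z=0
after  6: x0=0x1e x1=0x3f x2=0xd1 x3=0xee x4=0x01 x5=0x5d  N=0 Z=0
after  7: x0=0x3f x1=0x3f x2=0xd1 x3=0xee x4=0x01 x5=0x5d  N=0 Z=0
after  8: x0=0x3f x1=0xff x2=0xd1 x3=0xee x4=0x01 x5=0x5d  N=1 Z=0
after  9: x0=0x3f x1=0xff x2=0xd1 x3=0xee x4=0x01 x5=0xef  N=1 Z=0
after 10: x0=0x3f x1=0x3e x2=0xd1 x3=0xee x4=0x01 x5=0xef  N=0 Z=0
after 11: x0=0xef x1=0x3e x2=0xd1 x3=0xee x4=0x01 x5=0xef  N=1 Z=0
-- IRQ taken; context saved, return-PC = 12 --
mismatch: x4: reported 0x81 vs actual 0x01

BAD = x4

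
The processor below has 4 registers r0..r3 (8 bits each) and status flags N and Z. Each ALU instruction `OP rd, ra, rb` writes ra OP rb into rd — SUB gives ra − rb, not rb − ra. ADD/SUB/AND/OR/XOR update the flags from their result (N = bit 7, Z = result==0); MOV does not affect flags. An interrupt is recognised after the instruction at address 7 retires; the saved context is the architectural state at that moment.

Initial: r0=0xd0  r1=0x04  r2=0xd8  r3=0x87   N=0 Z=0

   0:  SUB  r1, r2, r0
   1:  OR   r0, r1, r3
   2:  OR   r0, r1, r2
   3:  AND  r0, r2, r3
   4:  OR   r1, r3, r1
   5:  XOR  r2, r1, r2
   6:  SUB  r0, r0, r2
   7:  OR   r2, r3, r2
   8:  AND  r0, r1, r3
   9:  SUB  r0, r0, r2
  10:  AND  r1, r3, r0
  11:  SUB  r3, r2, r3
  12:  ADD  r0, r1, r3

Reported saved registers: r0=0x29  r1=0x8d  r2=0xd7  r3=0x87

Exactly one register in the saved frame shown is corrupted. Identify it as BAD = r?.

after  0: r0=0xd0 r1=0x08 r2=0xd8 r3=0x87  N=0 Z=0
after  1: r0=0x8f r1=0x08 r2=0xd8 r3=0x87  N=1 Z=0
after  2: r0=0xd8 r1=0x08 r2=0xd8 r3=0x87  N=1 Z=0
after  3: r0=0x80 r1=0x08 r2=0xd8 r3=0x87  N=1 Z=0
after  4: r0=0x80 r1=0x8f r2=0xd8 r3=0x87  N=1 Z=0
after  5: r0=0x80 r1=0x8f r2=0x57 r3=0x87  N=0 Z=0
after  6: r0=0x29 r1=0x8f r2=0x57 r3=0x87  N=0 Z=0
after  7: r0=0x29 r1=0x8f r2=0xd7 r3=0x87  N=1 Z=0
-- IRQ taken; context saved, return-PC = 8 --
mismatch: r1: reported 0x8d vs actual 0x8f

BAD = r1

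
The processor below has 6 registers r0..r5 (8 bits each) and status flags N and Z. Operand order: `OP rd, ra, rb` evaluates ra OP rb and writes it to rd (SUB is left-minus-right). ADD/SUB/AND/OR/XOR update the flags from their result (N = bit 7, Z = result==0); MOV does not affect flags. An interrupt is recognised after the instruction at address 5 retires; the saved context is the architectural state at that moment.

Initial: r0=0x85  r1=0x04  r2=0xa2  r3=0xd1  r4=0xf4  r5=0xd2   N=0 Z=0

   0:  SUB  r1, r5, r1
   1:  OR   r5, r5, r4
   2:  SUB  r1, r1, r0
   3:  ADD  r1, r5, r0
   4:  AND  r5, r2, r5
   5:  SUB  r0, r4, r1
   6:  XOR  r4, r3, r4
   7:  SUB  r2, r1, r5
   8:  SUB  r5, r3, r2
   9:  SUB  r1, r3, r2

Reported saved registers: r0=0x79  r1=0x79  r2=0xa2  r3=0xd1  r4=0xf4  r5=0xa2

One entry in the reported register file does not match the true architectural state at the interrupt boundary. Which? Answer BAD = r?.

after  0: r0=0x85 r1=0xce r2=0xa2 r3=0xd1 r4=0xf4 r5=0xd2  N=1 Z=0
after  1: r0=0x85 r1=0xce r2=0xa2 r3=0xd1 r4=0xf4 r5=0xf6  N=1 Z=0
after  2: r0=0x85 r1=0x49 r2=0xa2 r3=0xd1 r4=0xf4 r5=0xf6  N=0 Z=0
after  3: r0=0x85 r1=0x7b r2=0xa2 r3=0xd1 r4=0xf4 r5=0xf6  N=0 Z=0
after  4: r0=0x85 r1=0x7b r2=0xa2 r3=0xd1 r4=0xf4 r5=0xa2  N=1 Z=0
after  5: r0=0x79 r1=0x7b r2=0xa2 r3=0xd1 r4=0xf4 r5=0xa2  N=0 Z=0
-- IRQ taken; context saved, return-PC = 6 --
mismatch: r1: reported 0x79 vs actual 0x7b

BAD = r1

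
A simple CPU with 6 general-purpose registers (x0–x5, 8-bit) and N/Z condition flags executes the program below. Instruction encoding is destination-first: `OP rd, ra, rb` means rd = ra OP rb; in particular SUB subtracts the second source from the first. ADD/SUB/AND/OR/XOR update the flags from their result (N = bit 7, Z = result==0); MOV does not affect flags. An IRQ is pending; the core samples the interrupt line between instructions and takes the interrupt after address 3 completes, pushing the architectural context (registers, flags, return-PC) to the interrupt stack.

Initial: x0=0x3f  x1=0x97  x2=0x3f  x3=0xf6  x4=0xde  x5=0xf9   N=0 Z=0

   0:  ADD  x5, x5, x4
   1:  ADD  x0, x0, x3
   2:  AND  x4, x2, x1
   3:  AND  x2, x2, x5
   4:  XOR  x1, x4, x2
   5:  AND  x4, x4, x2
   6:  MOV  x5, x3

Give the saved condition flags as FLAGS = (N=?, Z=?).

after  0: x0=0x3f x1=0x97 x2=0x3f x3=0xf6 x4=0xde x5=0xd7  N=1 Z=0
after  1: x0=0x35 x1=0x97 x2=0x3f x3=0xf6 x4=0xde x5=0xd7  N=0 Z=0
after  2: x0=0x35 x1=0x97 x2=0x3f x3=0xf6 x4=0x17 x5=0xd7  N=0 Z=0
after  3: x0=0x35 x1=0x97 x2=0x17 x3=0xf6 x4=0x17 x5=0xd7  N=0 Z=0
-- IRQ taken; context saved, return-PC = 4 --

FLAGS = (N=0, Z=0)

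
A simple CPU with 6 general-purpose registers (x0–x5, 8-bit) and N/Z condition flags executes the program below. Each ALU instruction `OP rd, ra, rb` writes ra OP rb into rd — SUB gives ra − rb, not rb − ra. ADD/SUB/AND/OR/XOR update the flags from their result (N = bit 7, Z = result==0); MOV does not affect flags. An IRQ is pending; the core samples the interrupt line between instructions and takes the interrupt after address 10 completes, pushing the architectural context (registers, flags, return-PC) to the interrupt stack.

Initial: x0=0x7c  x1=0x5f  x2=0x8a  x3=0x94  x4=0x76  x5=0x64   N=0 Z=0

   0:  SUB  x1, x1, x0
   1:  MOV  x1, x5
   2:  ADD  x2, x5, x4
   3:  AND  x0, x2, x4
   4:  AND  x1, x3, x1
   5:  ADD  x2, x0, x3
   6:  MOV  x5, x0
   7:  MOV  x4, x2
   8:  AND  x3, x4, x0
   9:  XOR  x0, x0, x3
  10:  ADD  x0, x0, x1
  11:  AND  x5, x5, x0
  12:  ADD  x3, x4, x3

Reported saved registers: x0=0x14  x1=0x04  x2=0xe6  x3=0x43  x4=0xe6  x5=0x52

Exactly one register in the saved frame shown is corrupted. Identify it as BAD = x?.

BAD = x3

after  0: x0=0x7c x1=0xe3 x2=0x8a x3=0x94 x4=0x76 x5=0x64  N=1 Z=0
after  1: x0=0x7c x1=0x64 x2=0x8a x3=0x94 x4=0x76 x5=0x64  N=1 Z=0
after  2: x0=0x7c x1=0x64 x2=0xda x3=0x94 x4=0x76 x5=0x64  N=1 Z=0
after  3: x0=0x52 x1=0x64 x2=0xda x3=0x94 x4=0x76 x5=0x64  N=0 Z=0
after  4: x0=0x52 x1=0x04 x2=0xda x3=0x94 x4=0x76 x5=0x64  N=0 Z=0
after  5: x0=0x52 x1=0x04 x2=0xe6 x3=0x94 x4=0x76 x5=0x64  N=1 Z=0
after  6: x0=0x52 x1=0x04 x2=0xe6 x3=0x94 x4=0x76 x5=0x52  N=1 Z=0
after  7: x0=0x52 x1=0x04 x2=0xe6 x3=0x94 x4=0xe6 x5=0x52  N=1 Z=0
after  8: x0=0x52 x1=0x04 x2=0xe6 x3=0x42 x4=0xe6 x5=0x52  N=0 Z=0
after  9: x0=0x10 x1=0x04 x2=0xe6 x3=0x42 x4=0xe6 x5=0x52  N=0 Z=0
after 10: x0=0x14 x1=0x04 x2=0xe6 x3=0x42 x4=0xe6 x5=0x52  N=0 Z=0
-- IRQ taken; context saved, return-PC = 11 --
mismatch: x3: reported 0x43 vs actual 0x42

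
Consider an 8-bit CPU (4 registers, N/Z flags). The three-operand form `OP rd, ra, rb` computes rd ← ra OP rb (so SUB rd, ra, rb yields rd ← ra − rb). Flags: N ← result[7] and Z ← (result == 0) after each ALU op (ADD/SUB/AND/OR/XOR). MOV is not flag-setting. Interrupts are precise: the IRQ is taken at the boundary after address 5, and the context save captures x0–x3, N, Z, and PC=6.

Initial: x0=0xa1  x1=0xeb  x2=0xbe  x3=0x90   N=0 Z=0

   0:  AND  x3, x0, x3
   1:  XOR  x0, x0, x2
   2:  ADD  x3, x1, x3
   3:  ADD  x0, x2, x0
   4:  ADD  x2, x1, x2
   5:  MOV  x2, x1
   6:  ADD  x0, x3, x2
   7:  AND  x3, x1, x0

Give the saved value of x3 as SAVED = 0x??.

after  0: x0=0xa1 x1=0xeb x2=0xbe x3=0x80  N=1 Z=0
after  1: x0=0x1f x1=0xeb x2=0xbe x3=0x80  N=0 Z=0
after  2: x0=0x1f x1=0xeb x2=0xbe x3=0x6b  N=0 Z=0
after  3: x0=0xdd x1=0xeb x2=0xbe x3=0x6b  N=1 Z=0
after  4: x0=0xdd x1=0xeb x2=0xa9 x3=0x6b  N=1 Z=0
after  5: x0=0xdd x1=0xeb x2=0xeb x3=0x6b  N=1 Z=0
-- IRQ taken; context saved, return-PC = 6 --

SAVED = 0x6b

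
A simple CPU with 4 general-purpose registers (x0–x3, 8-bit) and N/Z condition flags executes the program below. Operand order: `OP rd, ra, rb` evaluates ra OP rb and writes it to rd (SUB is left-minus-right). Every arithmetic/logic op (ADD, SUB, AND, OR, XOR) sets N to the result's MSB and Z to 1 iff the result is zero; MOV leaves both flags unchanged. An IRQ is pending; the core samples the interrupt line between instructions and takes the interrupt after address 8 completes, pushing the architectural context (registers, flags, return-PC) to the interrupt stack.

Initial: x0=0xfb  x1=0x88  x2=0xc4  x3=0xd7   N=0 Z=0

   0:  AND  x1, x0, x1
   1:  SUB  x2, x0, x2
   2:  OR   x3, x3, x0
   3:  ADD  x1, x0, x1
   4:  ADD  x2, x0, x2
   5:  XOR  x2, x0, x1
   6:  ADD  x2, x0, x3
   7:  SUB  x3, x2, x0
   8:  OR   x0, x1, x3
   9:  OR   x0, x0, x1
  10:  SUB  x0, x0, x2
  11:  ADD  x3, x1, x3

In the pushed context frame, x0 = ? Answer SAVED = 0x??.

after  0: x0=0xfb x1=0x88 x2=0xc4 x3=0xd7  N=1 Z=0
after  1: x0=0xfb x1=0x88 x2=0x37 x3=0xd7  N=0 Z=0
after  2: x0=0xfb x1=0x88 x2=0x37 x3=0xff  N=1 Z=0
after  3: x0=0xfb x1=0x83 x2=0x37 x3=0xff  N=1 Z=0
after  4: x0=0xfb x1=0x83 x2=0x32 x3=0xff  N=0 Z=0
after  5: x0=0xfb x1=0x83 x2=0x78 x3=0xff  N=0 Z=0
after  6: x0=0xfb x1=0x83 x2=0xfa x3=0xff  N=1 Z=0
after  7: x0=0xfb x1=0x83 x2=0xfa x3=0xff  N=1 Z=0
after  8: x0=0xff x1=0x83 x2=0xfa x3=0xff  N=1 Z=0
-- IRQ taken; context saved, return-PC = 9 --

SAVED = 0xff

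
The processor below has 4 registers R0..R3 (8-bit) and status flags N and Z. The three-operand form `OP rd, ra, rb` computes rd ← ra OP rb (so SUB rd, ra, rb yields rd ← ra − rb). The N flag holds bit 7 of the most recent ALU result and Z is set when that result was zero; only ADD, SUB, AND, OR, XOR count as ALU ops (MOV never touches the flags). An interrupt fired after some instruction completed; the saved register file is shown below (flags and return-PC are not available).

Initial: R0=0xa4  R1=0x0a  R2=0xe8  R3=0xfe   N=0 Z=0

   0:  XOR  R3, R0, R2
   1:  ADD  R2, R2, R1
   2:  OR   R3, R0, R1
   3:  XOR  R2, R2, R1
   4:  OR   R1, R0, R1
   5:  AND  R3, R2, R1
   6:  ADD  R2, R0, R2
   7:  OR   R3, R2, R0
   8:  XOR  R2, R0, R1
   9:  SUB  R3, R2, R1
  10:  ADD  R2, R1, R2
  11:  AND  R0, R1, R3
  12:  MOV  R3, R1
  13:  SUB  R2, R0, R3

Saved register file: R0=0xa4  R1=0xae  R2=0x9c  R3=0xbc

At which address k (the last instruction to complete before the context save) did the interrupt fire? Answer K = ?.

after  0: R0=0xa4 R1=0x0a R2=0xe8 R3=0x4c  N=0 Z=0
after  1: R0=0xa4 R1=0x0a R2=0xf2 R3=0x4c  N=1 Z=0
after  2: R0=0xa4 R1=0x0a R2=0xf2 R3=0xae  N=1 Z=0
after  3: R0=0xa4 R1=0x0a R2=0xf8 R3=0xae  N=1 Z=0
after  4: R0=0xa4 R1=0xae R2=0xf8 R3=0xae  N=1 Z=0
after  5: R0=0xa4 R1=0xae R2=0xf8 R3=0xa8  N=1 Z=0
after  6: R0=0xa4 R1=0xae R2=0x9c R3=0xa8  N=1 Z=0
after  7: R0=0xa4 R1=0xae R2=0x9c R3=0xbc  N=1 Z=0
-- IRQ taken; context saved, return-PC = 8 --

K = 7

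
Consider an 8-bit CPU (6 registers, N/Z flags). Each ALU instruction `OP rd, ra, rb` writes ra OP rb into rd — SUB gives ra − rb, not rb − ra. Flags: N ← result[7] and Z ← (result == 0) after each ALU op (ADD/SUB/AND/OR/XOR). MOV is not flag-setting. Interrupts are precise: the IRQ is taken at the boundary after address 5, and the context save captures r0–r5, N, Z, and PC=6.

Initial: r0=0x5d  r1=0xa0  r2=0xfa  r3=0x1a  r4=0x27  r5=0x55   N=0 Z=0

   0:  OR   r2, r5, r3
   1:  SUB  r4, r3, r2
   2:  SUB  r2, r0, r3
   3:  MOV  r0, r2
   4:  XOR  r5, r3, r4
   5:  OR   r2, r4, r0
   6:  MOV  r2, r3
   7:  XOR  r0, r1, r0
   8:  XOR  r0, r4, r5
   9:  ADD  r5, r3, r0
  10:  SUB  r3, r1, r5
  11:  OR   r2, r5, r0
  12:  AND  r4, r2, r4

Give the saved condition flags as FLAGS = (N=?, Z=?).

after  0: r0=0x5d r1=0xa0 r2=0x5f r3=0x1a r4=0x27 r5=0x55  N=0 Z=0
after  1: r0=0x5d r1=0xa0 r2=0x5f r3=0x1a r4=0xbb r5=0x55  N=1 Z=0
after  2: r0=0x5d r1=0xa0 r2=0x43 r3=0x1a r4=0xbb r5=0x55  N=0 Z=0
after  3: r0=0x43 r1=0xa0 r2=0x43 r3=0x1a r4=0xbb r5=0x55  N=0 Z=0
after  4: r0=0x43 r1=0xa0 r2=0x43 r3=0x1a r4=0xbb r5=0xa1  N=1 Z=0
after  5: r0=0x43 r1=0xa0 r2=0xfb r3=0x1a r4=0xbb r5=0xa1  N=1 Z=0
-- IRQ taken; context saved, return-PC = 6 --

FLAGS = (N=1, Z=0)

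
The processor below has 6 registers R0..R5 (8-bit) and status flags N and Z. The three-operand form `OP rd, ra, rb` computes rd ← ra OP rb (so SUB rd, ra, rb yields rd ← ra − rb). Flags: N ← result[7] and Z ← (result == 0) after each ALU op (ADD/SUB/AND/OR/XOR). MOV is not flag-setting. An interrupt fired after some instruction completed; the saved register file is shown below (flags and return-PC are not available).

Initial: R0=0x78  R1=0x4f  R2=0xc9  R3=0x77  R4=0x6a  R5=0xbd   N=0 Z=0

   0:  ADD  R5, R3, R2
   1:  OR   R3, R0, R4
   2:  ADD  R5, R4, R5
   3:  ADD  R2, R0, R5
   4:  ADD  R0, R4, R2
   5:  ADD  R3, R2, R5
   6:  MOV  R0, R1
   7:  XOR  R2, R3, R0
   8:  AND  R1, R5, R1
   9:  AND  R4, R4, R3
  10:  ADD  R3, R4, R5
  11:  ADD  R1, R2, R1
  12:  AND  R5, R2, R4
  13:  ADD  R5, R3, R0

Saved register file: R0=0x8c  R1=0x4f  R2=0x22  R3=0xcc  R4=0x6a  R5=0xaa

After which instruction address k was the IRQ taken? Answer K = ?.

after  0: R0=0x78 R1=0x4f R2=0xc9 R3=0x77 R4=0x6a R5=0x40  N=0 Z=0
after  1: R0=0x78 R1=0x4f R2=0xc9 R3=0x7a R4=0x6a R5=0x40  N=0 Z=0
after  2: R0=0x78 R1=0x4f R2=0xc9 R3=0x7a R4=0x6a R5=0xaa  N=1 Z=0
after  3: R0=0x78 R1=0x4f R2=0x22 R3=0x7a R4=0x6a R5=0xaa  N=0 Z=0
after  4: R0=0x8c R1=0x4f R2=0x22 R3=0x7a R4=0x6a R5=0xaa  N=1 Z=0
after  5: R0=0x8c R1=0x4f R2=0x22 R3=0xcc R4=0x6a R5=0xaa  N=1 Z=0
-- IRQ taken; context saved, return-PC = 6 --

K = 5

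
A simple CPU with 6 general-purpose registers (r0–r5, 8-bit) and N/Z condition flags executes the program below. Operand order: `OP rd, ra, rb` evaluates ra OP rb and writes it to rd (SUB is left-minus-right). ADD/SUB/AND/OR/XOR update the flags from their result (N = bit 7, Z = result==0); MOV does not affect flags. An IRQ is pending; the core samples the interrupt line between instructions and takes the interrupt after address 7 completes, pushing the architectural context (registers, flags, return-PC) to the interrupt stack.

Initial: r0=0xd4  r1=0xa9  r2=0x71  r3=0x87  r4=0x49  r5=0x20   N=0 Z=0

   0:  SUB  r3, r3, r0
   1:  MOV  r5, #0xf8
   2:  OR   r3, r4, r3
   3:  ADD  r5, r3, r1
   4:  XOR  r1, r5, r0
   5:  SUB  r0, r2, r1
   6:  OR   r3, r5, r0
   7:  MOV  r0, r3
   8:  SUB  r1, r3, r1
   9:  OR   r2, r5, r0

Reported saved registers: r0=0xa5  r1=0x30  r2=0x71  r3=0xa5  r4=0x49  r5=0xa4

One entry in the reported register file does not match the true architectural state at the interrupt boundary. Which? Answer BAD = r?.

after  0: r0=0xd4 r1=0xa9 r2=0x71 r3=0xb3 r4=0x49 r5=0x20  N=1 Z=0
after  1: r0=0xd4 r1=0xa9 r2=0x71 r3=0xb3 r4=0x49 r5=0xf8  N=1 Z=0
after  2: r0=0xd4 r1=0xa9 r2=0x71 r3=0xfb r4=0x49 r5=0xf8  N=1 Z=0
after  3: r0=0xd4 r1=0xa9 r2=0x71 r3=0xfb r4=0x49 r5=0xa4  N=1 Z=0
after  4: r0=0xd4 r1=0x70 r2=0x71 r3=0xfb r4=0x49 r5=0xa4  N=0 Z=0
after  5: r0=0x01 r1=0x70 r2=0x71 r3=0xfb r4=0x49 r5=0xa4  N=0 Z=0
after  6: r0=0x01 r1=0x70 r2=0x71 r3=0xa5 r4=0x49 r5=0xa4  N=1 Z=0
after  7: r0=0xa5 r1=0x70 r2=0x71 r3=0xa5 r4=0x49 r5=0xa4  N=1 Z=0
-- IRQ taken; context saved, return-PC = 8 --
mismatch: r1: reported 0x30 vs actual 0x70

BAD = r1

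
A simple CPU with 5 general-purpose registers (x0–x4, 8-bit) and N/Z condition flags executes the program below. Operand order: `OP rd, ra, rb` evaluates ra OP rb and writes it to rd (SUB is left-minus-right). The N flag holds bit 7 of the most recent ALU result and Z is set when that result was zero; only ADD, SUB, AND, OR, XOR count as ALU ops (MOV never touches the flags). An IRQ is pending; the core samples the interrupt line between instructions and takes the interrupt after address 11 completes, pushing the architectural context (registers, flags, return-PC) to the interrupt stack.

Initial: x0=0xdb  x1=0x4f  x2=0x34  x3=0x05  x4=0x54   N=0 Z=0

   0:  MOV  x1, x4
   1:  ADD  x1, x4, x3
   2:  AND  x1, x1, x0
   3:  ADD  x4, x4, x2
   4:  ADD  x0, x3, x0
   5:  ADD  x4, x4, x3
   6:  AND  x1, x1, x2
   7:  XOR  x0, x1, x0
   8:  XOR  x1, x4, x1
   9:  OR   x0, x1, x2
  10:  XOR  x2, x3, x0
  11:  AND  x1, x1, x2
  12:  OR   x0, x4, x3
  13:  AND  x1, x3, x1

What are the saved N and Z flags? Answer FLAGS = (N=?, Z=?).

after  0: x0=0xdb x1=0x54 x2=0x34 x3=0x05 x4=0x54  N=0 Z=0
after  1: x0=0xdb x1=0x59 x2=0x34 x3=0x05 x4=0x54  N=0 Z=0
after  2: x0=0xdb x1=0x59 x2=0x34 x3=0x05 x4=0x54  N=0 Z=0
after  3: x0=0xdb x1=0x59 x2=0x34 x3=0x05 x4=0x88  N=1 Z=0
after  4: x0=0xe0 x1=0x59 x2=0x34 x3=0x05 x4=0x88  N=1 Z=0
after  5: x0=0xe0 x1=0x59 x2=0x34 x3=0x05 x4=0x8d  N=1 Z=0
after  6: x0=0xe0 x1=0x10 x2=0x34 x3=0x05 x4=0x8d  N=0 Z=0
after  7: x0=0xf0 x1=0x10 x2=0x34 x3=0x05 x4=0x8d  N=1 Z=0
after  8: x0=0xf0 x1=0x9d x2=0x34 x3=0x05 x4=0x8d  N=1 Z=0
after  9: x0=0xbd x1=0x9d x2=0x34 x3=0x05 x4=0x8d  N=1 Z=0
after 10: x0=0xbd x1=0x9d x2=0xb8 x3=0x05 x4=0x8d  N=1 Z=0
after 11: x0=0xbd x1=0x98 x2=0xb8 x3=0x05 x4=0x8d  N=1 Z=0
-- IRQ taken; context saved, return-PC = 12 --

FLAGS = (N=1, Z=0)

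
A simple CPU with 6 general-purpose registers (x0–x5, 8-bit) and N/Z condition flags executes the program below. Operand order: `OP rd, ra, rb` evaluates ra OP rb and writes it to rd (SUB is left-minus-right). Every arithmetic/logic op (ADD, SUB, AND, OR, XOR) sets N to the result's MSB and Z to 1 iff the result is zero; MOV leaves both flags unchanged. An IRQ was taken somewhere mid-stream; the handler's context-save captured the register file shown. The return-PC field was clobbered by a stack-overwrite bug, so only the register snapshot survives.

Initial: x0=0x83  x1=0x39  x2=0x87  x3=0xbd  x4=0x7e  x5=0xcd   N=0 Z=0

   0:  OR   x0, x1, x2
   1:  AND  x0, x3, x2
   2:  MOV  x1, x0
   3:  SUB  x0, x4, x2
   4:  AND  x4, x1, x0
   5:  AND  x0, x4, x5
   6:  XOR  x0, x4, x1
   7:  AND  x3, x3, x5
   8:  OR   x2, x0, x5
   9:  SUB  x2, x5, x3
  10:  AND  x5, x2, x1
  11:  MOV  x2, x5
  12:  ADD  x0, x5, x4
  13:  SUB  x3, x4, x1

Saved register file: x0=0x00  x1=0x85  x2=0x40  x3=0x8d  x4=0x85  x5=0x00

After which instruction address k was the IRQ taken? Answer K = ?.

after  0: x0=0xbf x1=0x39 x2=0x87 x3=0xbd x4=0x7e x5=0xcd  N=1 Z=0
after  1: x0=0x85 x1=0x39 x2=0x87 x3=0xbd x4=0x7e x5=0xcd  N=1 Z=0
after  2: x0=0x85 x1=0x85 x2=0x87 x3=0xbd x4=0x7e x5=0xcd  N=1 Z=0
after  3: x0=0xf7 x1=0x85 x2=0x87 x3=0xbd x4=0x7e x5=0xcd  N=1 Z=0
after  4: x0=0xf7 x1=0x85 x2=0x87 x3=0xbd x4=0x85 x5=0xcd  N=1 Z=0
after  5: x0=0x85 x1=0x85 x2=0x87 x3=0xbd x4=0x85 x5=0xcd  N=1 Z=0
after  6: x0=0x00 x1=0x85 x2=0x87 x3=0xbd x4=0x85 x5=0xcd  N=0 Z=1
after  7: x0=0x00 x1=0x85 x2=0x87 x3=0x8d x4=0x85 x5=0xcd  N=1 Z=0
after  8: x0=0x00 x1=0x85 x2=0xcd x3=0x8d x4=0x85 x5=0xcd  N=1 Z=0
after  9: x0=0x00 x1=0x85 x2=0x40 x3=0x8d x4=0x85 x5=0xcd  N=0 Z=0
after 10: x0=0x00 x1=0x85 x2=0x40 x3=0x8d x4=0x85 x5=0x00  N=0 Z=1
-- IRQ taken; context saved, return-PC = 11 --

K = 10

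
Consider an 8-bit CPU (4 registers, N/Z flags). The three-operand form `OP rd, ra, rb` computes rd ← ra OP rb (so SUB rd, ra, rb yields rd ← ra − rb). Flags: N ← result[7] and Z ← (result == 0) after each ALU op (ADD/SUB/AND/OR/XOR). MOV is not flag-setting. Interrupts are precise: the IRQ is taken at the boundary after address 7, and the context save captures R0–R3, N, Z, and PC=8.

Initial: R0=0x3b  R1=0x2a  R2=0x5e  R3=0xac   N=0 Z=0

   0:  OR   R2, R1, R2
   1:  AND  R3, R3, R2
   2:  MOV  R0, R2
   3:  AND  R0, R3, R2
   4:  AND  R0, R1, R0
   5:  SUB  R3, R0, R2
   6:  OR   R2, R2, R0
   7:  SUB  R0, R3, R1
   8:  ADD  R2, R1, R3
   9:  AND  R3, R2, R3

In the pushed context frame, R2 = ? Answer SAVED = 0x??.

after  0: R0=0x3b R1=0x2a R2=0x7e R3=0xac  N=0 Z=0
after  1: R0=0x3b R1=0x2a R2=0x7e R3=0x2c  N=0 Z=0
after  2: R0=0x7e R1=0x2a R2=0x7e R3=0x2c  N=0 Z=0
after  3: R0=0x2c R1=0x2a R2=0x7e R3=0x2c  N=0 Z=0
after  4: R0=0x28 R1=0x2a R2=0x7e R3=0x2c  N=0 Z=0
after  5: R0=0x28 R1=0x2a R2=0x7e R3=0xaa  N=1 Z=0
after  6: R0=0x28 R1=0x2a R2=0x7e R3=0xaa  N=0 Z=0
after  7: R0=0x80 R1=0x2a R2=0x7e R3=0xaa  N=1 Z=0
-- IRQ taken; context saved, return-PC = 8 --

SAVED = 0x7e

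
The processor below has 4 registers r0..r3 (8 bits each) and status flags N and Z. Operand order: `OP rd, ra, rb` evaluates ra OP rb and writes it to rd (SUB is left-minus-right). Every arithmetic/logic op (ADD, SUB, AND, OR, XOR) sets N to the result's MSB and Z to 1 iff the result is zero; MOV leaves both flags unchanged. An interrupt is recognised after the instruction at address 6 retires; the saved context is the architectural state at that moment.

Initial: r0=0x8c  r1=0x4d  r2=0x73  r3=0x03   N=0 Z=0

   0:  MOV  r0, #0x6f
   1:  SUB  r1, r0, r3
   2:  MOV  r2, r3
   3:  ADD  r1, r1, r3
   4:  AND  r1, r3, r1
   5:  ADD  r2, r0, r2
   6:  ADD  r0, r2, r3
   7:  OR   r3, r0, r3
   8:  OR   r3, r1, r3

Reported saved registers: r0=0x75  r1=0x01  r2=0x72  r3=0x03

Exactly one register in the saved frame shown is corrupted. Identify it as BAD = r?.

BAD = r1

after  0: r0=0x6f r1=0x4d r2=0x73 r3=0x03  N=0 Z=0
after  1: r0=0x6f r1=0x6c r2=0x73 r3=0x03  N=0 Z=0
after  2: r0=0x6f r1=0x6c r2=0x03 r3=0x03  N=0 Z=0
after  3: r0=0x6f r1=0x6f r2=0x03 r3=0x03  N=0 Z=0
after  4: r0=0x6f r1=0x03 r2=0x03 r3=0x03  N=0 Z=0
after  5: r0=0x6f r1=0x03 r2=0x72 r3=0x03  N=0 Z=0
after  6: r0=0x75 r1=0x03 r2=0x72 r3=0x03  N=0 Z=0
-- IRQ taken; context saved, return-PC = 7 --
mismatch: r1: reported 0x01 vs actual 0x03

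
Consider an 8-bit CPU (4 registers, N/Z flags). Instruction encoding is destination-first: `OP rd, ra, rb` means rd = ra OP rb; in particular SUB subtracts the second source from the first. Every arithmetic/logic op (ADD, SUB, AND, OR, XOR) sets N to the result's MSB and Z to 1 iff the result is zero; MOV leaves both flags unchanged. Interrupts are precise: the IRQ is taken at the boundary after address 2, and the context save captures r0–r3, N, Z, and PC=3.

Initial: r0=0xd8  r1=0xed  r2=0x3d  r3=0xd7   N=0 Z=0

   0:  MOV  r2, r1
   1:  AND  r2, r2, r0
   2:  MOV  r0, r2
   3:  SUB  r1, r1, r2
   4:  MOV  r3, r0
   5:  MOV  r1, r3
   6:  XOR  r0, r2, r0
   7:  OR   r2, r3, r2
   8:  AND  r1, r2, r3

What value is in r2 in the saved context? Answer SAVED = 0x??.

after  0: r0=0xd8 r1=0xed r2=0xed r3=0xd7  N=0 Z=0
after  1: r0=0xd8 r1=0xed r2=0xc8 r3=0xd7  N=1 Z=0
after  2: r0=0xc8 r1=0xed r2=0xc8 r3=0xd7  N=1 Z=0
-- IRQ taken; context saved, return-PC = 3 --

SAVED = 0xc8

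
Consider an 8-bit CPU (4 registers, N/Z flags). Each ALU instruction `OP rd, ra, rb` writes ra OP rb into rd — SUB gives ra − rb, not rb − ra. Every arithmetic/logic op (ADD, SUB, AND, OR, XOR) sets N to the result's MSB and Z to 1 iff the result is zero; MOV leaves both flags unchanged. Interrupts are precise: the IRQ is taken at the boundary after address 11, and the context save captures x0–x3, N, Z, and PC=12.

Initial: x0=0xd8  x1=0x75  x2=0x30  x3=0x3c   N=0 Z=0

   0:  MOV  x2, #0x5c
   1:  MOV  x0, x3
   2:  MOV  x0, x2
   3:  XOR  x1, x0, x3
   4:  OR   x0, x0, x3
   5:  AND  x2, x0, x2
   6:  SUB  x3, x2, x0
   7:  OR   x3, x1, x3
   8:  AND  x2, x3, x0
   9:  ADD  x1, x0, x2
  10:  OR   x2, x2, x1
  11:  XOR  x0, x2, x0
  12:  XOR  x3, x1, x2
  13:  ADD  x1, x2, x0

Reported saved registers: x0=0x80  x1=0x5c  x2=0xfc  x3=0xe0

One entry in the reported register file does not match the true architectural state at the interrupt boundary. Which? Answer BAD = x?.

BAD = x1

after  0: x0=0xd8 x1=0x75 x2=0x5c x3=0x3c  N=0 Z=0
after  1: x0=0x3c x1=0x75 x2=0x5c x3=0x3c  N=0 Z=0
after  2: x0=0x5c x1=0x75 x2=0x5c x3=0x3c  N=0 Z=0
after  3: x0=0x5c x1=0x60 x2=0x5c x3=0x3c  N=0 Z=0
after  4: x0=0x7c x1=0x60 x2=0x5c x3=0x3c  N=0 Z=0
after  5: x0=0x7c x1=0x60 x2=0x5c x3=0x3c  N=0 Z=0
after  6: x0=0x7c x1=0x60 x2=0x5c x3=0xe0  N=1 Z=0
after  7: x0=0x7c x1=0x60 x2=0x5c x3=0xe0  N=1 Z=0
after  8: x0=0x7c x1=0x60 x2=0x60 x3=0xe0  N=0 Z=0
after  9: x0=0x7c x1=0xdc x2=0x60 x3=0xe0  N=1 Z=0
after 10: x0=0x7c x1=0xdc x2=0xfc x3=0xe0  N=1 Z=0
after 11: x0=0x80 x1=0xdc x2=0xfc x3=0xe0  N=1 Z=0
-- IRQ taken; context saved, return-PC = 12 --
mismatch: x1: reported 0x5c vs actual 0xdc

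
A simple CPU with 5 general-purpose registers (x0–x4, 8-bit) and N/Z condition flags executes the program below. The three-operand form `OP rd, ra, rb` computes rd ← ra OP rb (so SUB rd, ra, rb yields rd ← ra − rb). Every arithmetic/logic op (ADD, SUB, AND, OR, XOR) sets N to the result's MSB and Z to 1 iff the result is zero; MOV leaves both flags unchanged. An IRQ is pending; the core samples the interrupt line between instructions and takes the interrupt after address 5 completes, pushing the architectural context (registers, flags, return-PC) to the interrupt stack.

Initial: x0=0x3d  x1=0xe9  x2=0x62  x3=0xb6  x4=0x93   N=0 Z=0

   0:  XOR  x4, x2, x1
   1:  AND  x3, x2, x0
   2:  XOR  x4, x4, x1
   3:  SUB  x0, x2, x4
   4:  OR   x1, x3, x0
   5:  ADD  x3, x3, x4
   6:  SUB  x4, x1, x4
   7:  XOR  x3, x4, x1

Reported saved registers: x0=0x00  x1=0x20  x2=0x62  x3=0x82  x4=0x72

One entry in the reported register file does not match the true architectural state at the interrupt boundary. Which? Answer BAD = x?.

BAD = x4

after  0: x0=0x3d x1=0xe9 x2=0x62 x3=0xb6 x4=0x8b  N=1 Z=0
after  1: x0=0x3d x1=0xe9 x2=0x62 x3=0x20 x4=0x8b  N=0 Z=0
after  2: x0=0x3d x1=0xe9 x2=0x62 x3=0x20 x4=0x62  N=0 Z=0
after  3: x0=0x00 x1=0xe9 x2=0x62 x3=0x20 x4=0x62  N=0 Z=1
after  4: x0=0x00 x1=0x20 x2=0x62 x3=0x20 x4=0x62  N=0 Z=0
after  5: x0=0x00 x1=0x20 x2=0x62 x3=0x82 x4=0x62  N=1 Z=0
-- IRQ taken; context saved, return-PC = 6 --
mismatch: x4: reported 0x72 vs actual 0x62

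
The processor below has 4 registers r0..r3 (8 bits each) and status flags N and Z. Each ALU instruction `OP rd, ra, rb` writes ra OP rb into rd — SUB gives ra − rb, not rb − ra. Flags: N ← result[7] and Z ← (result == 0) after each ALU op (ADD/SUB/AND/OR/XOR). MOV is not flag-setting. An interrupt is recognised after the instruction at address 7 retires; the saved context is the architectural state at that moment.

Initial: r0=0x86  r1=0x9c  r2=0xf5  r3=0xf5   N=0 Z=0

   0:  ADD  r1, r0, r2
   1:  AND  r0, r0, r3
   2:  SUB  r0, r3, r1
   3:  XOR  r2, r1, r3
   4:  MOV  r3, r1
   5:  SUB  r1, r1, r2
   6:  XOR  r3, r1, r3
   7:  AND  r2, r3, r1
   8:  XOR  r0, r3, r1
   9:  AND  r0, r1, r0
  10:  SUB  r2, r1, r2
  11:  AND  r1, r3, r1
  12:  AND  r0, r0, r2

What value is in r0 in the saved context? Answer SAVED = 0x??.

SAVED = 0x7a

after  0: r0=0x86 r1=0x7b r2=0xf5 r3=0xf5  N=0 Z=0
after  1: r0=0x84 r1=0x7b r2=0xf5 r3=0xf5  N=1 Z=0
after  2: r0=0x7a r1=0x7b r2=0xf5 r3=0xf5  N=0 Z=0
after  3: r0=0x7a r1=0x7b r2=0x8e r3=0xf5  N=1 Z=0
after  4: r0=0x7a r1=0x7b r2=0x8e r3=0x7b  N=1 Z=0
after  5: r0=0x7a r1=0xed r2=0x8e r3=0x7b  N=1 Z=0
after  6: r0=0x7a r1=0xed r2=0x8e r3=0x96  N=1 Z=0
after  7: r0=0x7a r1=0xed r2=0x84 r3=0x96  N=1 Z=0
-- IRQ taken; context saved, return-PC = 8 --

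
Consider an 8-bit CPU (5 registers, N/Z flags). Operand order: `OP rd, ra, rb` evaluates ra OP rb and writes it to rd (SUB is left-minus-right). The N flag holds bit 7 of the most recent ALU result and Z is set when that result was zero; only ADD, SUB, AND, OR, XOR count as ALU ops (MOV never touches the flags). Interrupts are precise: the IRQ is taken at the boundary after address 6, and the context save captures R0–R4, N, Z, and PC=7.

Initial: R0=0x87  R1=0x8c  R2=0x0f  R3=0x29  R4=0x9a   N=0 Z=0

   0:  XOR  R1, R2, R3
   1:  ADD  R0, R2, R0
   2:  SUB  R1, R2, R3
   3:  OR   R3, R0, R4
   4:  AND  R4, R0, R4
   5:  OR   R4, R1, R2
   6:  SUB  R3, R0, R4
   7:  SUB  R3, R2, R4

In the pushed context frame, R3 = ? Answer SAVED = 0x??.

after  0: R0=0x87 R1=0x26 R2=0x0f R3=0x29 R4=0x9a  N=0 Z=0
after  1: R0=0x96 R1=0x26 R2=0x0f R3=0x29 R4=0x9a  N=1 Z=0
after  2: R0=0x96 R1=0xe6 R2=0x0f R3=0x29 R4=0x9a  N=1 Z=0
after  3: R0=0x96 R1=0xe6 R2=0x0f R3=0x9e R4=0x9a  N=1 Z=0
after  4: R0=0x96 R1=0xe6 R2=0x0f R3=0x9e R4=0x92  N=1 Z=0
after  5: R0=0x96 R1=0xe6 R2=0x0f R3=0x9e R4=0xef  N=1 Z=0
after  6: R0=0x96 R1=0xe6 R2=0x0f R3=0xa7 R4=0xef  N=1 Z=0
-- IRQ taken; context saved, return-PC = 7 --

SAVED = 0xa7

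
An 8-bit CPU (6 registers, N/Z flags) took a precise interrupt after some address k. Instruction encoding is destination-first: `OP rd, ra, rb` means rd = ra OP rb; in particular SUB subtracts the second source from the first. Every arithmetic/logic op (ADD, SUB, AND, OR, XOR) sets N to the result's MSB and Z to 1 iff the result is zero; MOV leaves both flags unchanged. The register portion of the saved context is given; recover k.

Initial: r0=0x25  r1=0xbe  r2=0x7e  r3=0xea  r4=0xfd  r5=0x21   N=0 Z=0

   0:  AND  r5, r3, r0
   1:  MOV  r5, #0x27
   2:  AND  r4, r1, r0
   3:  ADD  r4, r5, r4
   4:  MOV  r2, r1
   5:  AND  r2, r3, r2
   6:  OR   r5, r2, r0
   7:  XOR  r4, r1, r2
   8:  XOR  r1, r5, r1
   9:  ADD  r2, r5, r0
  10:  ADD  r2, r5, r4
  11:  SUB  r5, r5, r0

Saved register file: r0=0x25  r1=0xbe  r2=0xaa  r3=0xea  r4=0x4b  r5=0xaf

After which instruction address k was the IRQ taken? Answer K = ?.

after  0: r0=0x25 r1=0xbe r2=0x7e r3=0xea r4=0xfd r5=0x20  N=0 Z=0
after  1: r0=0x25 r1=0xbe r2=0x7e r3=0xea r4=0xfd r5=0x27  N=0 Z=0
after  2: r0=0x25 r1=0xbe r2=0x7e r3=0xea r4=0x24 r5=0x27  N=0 Z=0
after  3: r0=0x25 r1=0xbe r2=0x7e r3=0xea r4=0x4b r5=0x27  N=0 Z=0
after  4: r0=0x25 r1=0xbe r2=0xbe r3=0xea r4=0x4b r5=0x27  N=0 Z=0
after  5: r0=0x25 r1=0xbe r2=0xaa r3=0xea r4=0x4b r5=0x27  N=1 Z=0
after  6: r0=0x25 r1=0xbe r2=0xaa r3=0xea r4=0x4b r5=0xaf  N=1 Z=0
-- IRQ taken; context saved, return-PC = 7 --

K = 6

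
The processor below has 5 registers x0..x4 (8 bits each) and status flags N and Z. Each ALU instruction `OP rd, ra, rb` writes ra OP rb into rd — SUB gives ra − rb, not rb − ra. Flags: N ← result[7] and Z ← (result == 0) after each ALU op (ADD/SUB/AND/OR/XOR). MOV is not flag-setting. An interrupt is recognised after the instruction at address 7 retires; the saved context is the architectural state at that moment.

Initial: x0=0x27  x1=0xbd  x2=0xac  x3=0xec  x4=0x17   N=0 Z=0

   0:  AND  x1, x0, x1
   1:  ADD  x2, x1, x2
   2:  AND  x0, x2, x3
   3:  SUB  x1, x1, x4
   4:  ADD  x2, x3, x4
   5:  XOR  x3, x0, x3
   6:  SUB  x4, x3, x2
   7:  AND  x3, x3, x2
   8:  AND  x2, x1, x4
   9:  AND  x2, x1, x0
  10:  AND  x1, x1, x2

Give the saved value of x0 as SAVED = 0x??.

after  0: x0=0x27 x1=0x25 x2=0xac x3=0xec x4=0x17  N=0 Z=0
after  1: x0=0x27 x1=0x25 x2=0xd1 x3=0xec x4=0x17  N=1 Z=0
after  2: x0=0xc0 x1=0x25 x2=0xd1 x3=0xec x4=0x17  N=1 Z=0
after  3: x0=0xc0 x1=0x0e x2=0xd1 x3=0xec x4=0x17  N=0 Z=0
after  4: x0=0xc0 x1=0x0e x2=0x03 x3=0xec x4=0x17  N=0 Z=0
after  5: x0=0xc0 x1=0x0e x2=0x03 x3=0x2c x4=0x17  N=0 Z=0
after  6: x0=0xc0 x1=0x0e x2=0x03 x3=0x2c x4=0x29  N=0 Z=0
after  7: x0=0xc0 x1=0x0e x2=0x03 x3=0x00 x4=0x29  N=0 Z=1
-- IRQ taken; context saved, return-PC = 8 --

SAVED = 0xc0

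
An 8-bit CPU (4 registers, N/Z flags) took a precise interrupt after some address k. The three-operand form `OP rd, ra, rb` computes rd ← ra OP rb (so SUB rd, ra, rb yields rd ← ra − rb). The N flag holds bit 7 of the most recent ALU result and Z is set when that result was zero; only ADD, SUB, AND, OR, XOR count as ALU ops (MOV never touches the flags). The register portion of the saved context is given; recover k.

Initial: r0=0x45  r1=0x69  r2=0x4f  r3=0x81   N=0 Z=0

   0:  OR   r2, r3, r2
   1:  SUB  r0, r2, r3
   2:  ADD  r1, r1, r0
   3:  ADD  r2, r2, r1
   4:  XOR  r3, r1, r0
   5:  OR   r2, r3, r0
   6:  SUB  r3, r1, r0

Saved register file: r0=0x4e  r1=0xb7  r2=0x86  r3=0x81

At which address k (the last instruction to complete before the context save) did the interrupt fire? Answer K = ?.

K = 3

after  0: r0=0x45 r1=0x69 r2=0xcf r3=0x81  N=1 Z=0
after  1: r0=0x4e r1=0x69 r2=0xcf r3=0x81  N=0 Z=0
after  2: r0=0x4e r1=0xb7 r2=0xcf r3=0x81  N=1 Z=0
after  3: r0=0x4e r1=0xb7 r2=0x86 r3=0x81  N=1 Z=0
-- IRQ taken; context saved, return-PC = 4 --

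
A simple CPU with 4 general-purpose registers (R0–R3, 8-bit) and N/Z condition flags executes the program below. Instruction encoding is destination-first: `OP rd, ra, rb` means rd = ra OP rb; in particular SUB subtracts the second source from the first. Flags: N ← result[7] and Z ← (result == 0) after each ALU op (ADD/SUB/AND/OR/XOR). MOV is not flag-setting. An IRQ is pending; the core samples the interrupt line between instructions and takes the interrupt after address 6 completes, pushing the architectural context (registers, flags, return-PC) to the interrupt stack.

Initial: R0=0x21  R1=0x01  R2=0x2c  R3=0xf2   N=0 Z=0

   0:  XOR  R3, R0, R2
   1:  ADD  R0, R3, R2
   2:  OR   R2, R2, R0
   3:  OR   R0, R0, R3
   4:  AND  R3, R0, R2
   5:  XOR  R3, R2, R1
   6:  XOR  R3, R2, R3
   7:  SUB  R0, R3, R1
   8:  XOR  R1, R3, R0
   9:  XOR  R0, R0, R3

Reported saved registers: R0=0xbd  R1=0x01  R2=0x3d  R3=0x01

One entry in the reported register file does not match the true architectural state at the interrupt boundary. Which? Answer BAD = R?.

BAD = R0

after  0: R0=0x21 R1=0x01 R2=0x2c R3=0x0d  N=0 Z=0
after  1: R0=0x39 R1=0x01 R2=0x2c R3=0x0d  N=0 Z=0
after  2: R0=0x39 R1=0x01 R2=0x3d R3=0x0d  N=0 Z=0
after  3: R0=0x3d R1=0x01 R2=0x3d R3=0x0d  N=0 Z=0
after  4: R0=0x3d R1=0x01 R2=0x3d R3=0x3d  N=0 Z=0
after  5: R0=0x3d R1=0x01 R2=0x3d R3=0x3c  N=0 Z=0
after  6: R0=0x3d R1=0x01 R2=0x3d R3=0x01  N=0 Z=0
-- IRQ taken; context saved, return-PC = 7 --
mismatch: R0: reported 0xbd vs actual 0x3d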